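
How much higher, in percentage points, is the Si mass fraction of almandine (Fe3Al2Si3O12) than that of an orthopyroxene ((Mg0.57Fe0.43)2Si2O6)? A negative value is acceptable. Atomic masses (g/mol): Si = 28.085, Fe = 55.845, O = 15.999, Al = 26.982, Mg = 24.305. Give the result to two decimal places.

-7.72 percentage points

M(Fe3Al2Si3O12) = 497.742 g/mol, so wt% Si = 84.255/497.742 × 100 = 16.93%.
M((Mg0.57Fe0.43)2Si2O6) = 227.898 g/mol, so wt% Si = 56.170/227.898 × 100 = 24.65%.
16.93 − 24.65 = -7.72 pp.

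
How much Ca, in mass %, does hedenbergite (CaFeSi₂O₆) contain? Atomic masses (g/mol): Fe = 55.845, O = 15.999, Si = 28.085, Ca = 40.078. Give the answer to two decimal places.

Molar mass of CaFeSi₂O₆: 1×40.078 + 1×55.845 + 2×28.085 + 6×15.999 = 248.087 g/mol.
Mass of Ca per formula unit: 1 × 40.078 = 40.078 g.
Weight fraction Ca = 40.078 / 248.087 = 0.1615.

16.15 mass %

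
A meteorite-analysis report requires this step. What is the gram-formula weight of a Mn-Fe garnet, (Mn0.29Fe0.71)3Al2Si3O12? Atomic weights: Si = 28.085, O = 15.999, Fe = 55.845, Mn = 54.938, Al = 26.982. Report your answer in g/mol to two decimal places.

The formula mass is the sum 0.87(54.938) + 2.13(55.845) + 2(26.982) + 3(28.085) + 12(15.999).

496.95 g/mol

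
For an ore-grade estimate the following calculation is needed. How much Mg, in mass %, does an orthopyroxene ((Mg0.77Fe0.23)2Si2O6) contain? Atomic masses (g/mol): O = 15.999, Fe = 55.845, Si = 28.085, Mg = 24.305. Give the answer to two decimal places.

17.39 mass %

Formula mass = 1.54×24.305 + 0.46×55.845 + 2×28.085 + 6×15.999 = 215.282 g/mol, of which 37.430 g is Mg.
So Mg makes up 37.430/215.282 = 0.1739 of the mass, i.e. 17.39%.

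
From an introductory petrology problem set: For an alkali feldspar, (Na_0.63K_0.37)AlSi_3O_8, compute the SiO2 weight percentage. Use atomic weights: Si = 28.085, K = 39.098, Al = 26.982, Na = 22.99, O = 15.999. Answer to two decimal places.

Formula mass = 268.179 g/mol.
3 Si → 3.0000 mol SiO2 per formula unit; M(SiO2) = 60.083, so SiO2 mass = 180.249 g.
180.249/268.179 × 100 = 67.21 wt%.

67.21 wt%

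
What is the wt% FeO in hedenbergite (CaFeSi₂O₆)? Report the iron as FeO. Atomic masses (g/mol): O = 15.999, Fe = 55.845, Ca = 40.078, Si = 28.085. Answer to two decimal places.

28.96 wt%

Molar mass of CaFeSi₂O₆ = 1·40.078 + 1·55.845 + 2·28.085 + 6·15.999 = 248.087 g/mol.
Each formula unit contains 1 Fe, equivalent to 1/1 = 1.0000 mol FeO.
M(FeO) = 1×55.845 + 1×15.999 = 71.844 g/mol.
Mass of FeO per formula unit = 1.0000 × 71.844 = 71.844 g.
FeO wt% = 71.844 / 248.087 × 100 = 28.96%.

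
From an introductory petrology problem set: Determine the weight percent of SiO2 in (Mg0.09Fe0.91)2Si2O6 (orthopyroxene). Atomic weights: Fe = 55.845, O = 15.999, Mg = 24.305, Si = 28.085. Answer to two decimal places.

Formula mass = 258.177 g/mol.
2 Si → 2.0000 mol SiO2 per formula unit; M(SiO2) = 60.083, so SiO2 mass = 120.166 g.
120.166/258.177 × 100 = 46.54 wt%.

46.54 wt%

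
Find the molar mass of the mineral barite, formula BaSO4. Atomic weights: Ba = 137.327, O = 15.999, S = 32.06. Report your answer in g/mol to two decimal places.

233.38 g/mol

M = 1·137.327 + 1·32.06 + 4·15.999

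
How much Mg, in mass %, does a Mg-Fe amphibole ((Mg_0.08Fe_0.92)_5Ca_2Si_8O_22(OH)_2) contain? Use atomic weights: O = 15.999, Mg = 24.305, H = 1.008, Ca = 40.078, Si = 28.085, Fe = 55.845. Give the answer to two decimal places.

Formula mass = 0.40*24.305 + 4.60*55.845 + 2*40.078 + 8*28.085 + 24*15.999 + 2*1.008 = 957.437 g/mol, of which 9.722 g is Mg.
So Mg makes up 9.722/957.437 = 0.0102 of the mass, i.e. 1.02%.

1.02 mass %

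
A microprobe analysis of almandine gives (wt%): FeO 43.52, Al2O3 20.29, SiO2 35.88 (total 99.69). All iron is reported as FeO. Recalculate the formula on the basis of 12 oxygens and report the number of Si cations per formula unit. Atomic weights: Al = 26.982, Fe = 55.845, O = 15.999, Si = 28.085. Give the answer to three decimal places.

FeO: 43.52/71.844 = 0.60576 mol → 0.60576 mol Fe, 0.60576 mol O.
Al2O3: 20.29/101.961 = 0.19900 mol → 0.39800 mol Al, 0.59700 mol O.
SiO2: 35.88/60.083 = 0.59717 mol → 0.59717 mol Si, 1.19434 mol O.
Total oxygen = 2.39710 mol. Normalization factor = 12/2.39710 = 5.00605.
Si per 12 O = 0.59717 × 5.00605 = 2.989.

2.989 Si apfu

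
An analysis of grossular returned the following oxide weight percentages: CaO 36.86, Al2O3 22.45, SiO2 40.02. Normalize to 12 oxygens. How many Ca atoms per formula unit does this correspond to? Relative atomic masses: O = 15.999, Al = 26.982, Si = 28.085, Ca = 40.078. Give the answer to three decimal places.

36.86 wt% CaO ÷ 56.077 g/mol = 0.65731 mol, giving 0.65731 Ca and 0.65731 O.
22.45 wt% Al2O3 ÷ 101.961 g/mol = 0.22018 mol, giving 0.44036 Al and 0.66054 O.
40.02 wt% SiO2 ÷ 60.083 g/mol = 0.66608 mol, giving 0.66608 Si and 1.33216 O.
Oxygen sums to 2.65001; scaling by 12/2.65001 = 4.52828 puts the formula on 12 O.
Ca: 0.65731 × 4.52828 = 2.976 atoms per formula unit.

2.976 Ca apfu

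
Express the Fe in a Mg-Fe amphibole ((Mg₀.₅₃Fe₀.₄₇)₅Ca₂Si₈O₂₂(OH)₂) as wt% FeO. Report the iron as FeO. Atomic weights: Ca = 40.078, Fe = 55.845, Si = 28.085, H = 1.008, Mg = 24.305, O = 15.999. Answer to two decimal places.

19.05 wt%

Formula mass = 886.472 g/mol.
2.35 Fe → 2.3500 mol FeO per formula unit; M(FeO) = 71.844, so FeO mass = 168.833 g.
168.833/886.472 × 100 = 19.05 wt%.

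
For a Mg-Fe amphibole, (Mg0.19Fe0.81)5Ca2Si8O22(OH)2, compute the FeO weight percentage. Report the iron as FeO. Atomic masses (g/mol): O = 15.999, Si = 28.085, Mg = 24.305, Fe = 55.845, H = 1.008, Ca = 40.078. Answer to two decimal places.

30.95 wt%

M((Mg0.19Fe0.81)5Ca2Si8O22(OH)2) = 940.090 g/mol; M(FeO) = 71.844 g/mol.
Moles FeO per formula unit = 4.05 Fe ÷ 1 = 4.0500.
FeO fraction = (4.0500 × 71.844) / 940.090 = 290.968/940.090 = 0.3095.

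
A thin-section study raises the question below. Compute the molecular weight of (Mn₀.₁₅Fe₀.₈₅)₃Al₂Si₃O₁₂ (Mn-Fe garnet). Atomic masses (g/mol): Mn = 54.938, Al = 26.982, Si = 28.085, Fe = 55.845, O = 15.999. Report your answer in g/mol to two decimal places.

497.33 g/mol

The formula mass is the sum 0.45×54.938 + 2.55×55.845 + 2×26.982 + 3×28.085 + 12×15.999.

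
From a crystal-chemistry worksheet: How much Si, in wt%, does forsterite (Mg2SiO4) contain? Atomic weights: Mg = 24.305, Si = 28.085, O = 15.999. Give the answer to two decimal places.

19.96 wt%

Formula mass = 2×24.305 + 1×28.085 + 4×15.999 = 140.691 g/mol, of which 28.085 g is Si.
So Si makes up 28.085/140.691 = 0.1996 of the mass, i.e. 19.96%.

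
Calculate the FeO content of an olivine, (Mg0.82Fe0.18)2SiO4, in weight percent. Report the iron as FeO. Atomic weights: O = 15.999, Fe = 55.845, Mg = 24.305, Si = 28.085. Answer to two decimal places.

17.01 wt%

Formula mass = 152.045 g/mol.
0.36 Fe → 0.3600 mol FeO per formula unit; M(FeO) = 71.844, so FeO mass = 25.864 g.
25.864/152.045 × 100 = 17.01 wt%.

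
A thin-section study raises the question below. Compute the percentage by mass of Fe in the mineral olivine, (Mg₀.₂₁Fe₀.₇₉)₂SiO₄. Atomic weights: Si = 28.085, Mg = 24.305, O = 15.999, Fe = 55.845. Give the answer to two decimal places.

M((Mg₀.₂₁Fe₀.₇₉)₂SiO₄) = 190.524 g/mol.
Fe contributes 1.58 × 55.845 = 88.235 g per mole.
88.235/190.524 = 0.4631 → 46.31%.

46.31 wt%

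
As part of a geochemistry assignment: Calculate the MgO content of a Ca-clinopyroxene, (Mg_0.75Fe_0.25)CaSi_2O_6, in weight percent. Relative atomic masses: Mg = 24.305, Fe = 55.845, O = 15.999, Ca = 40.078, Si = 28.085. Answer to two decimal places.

13.47 wt%

Molar mass of (Mg_0.75Fe_0.25)CaSi_2O_6 = 0.75·24.305 + 0.25·55.845 + 1·40.078 + 2·28.085 + 6·15.999 = 224.432 g/mol.
Each formula unit contains 0.75 Mg, equivalent to 0.75/1 = 0.7500 mol MgO.
M(MgO) = 1×24.305 + 1×15.999 = 40.304 g/mol.
Mass of MgO per formula unit = 0.7500 × 40.304 = 30.228 g.
MgO wt% = 30.228 / 224.432 × 100 = 13.47%.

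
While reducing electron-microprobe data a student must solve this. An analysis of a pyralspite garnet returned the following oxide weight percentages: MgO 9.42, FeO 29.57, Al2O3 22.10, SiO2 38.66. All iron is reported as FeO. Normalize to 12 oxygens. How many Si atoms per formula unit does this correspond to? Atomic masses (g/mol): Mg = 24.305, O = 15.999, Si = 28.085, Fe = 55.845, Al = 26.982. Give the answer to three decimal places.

9.42 wt% MgO ÷ 40.304 g/mol = 0.23372 mol, giving 0.23372 Mg and 0.23372 O.
29.57 wt% FeO ÷ 71.844 g/mol = 0.41159 mol, giving 0.41159 Fe and 0.41159 O.
22.10 wt% Al2O3 ÷ 101.961 g/mol = 0.21675 mol, giving 0.43350 Al and 0.65025 O.
38.66 wt% SiO2 ÷ 60.083 g/mol = 0.64344 mol, giving 0.64344 Si and 1.28688 O.
Oxygen sums to 2.58244; scaling by 12/2.58244 = 4.64677 puts the formula on 12 O.
Si: 0.64344 × 4.64677 = 2.990 atoms per formula unit.

2.990 Si apfu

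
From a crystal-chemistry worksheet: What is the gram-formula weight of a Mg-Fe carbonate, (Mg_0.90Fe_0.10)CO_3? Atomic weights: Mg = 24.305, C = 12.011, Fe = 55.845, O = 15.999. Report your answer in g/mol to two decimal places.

M = 0.90*24.305 + 0.10*55.845 + 1*12.011 + 3*15.999

87.47 g/mol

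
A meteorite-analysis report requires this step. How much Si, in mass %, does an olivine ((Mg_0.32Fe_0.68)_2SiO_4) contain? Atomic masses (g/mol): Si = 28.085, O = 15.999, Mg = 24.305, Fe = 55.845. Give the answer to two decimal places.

Molar mass of (Mg_0.32Fe_0.68)_2SiO_4: 0.64*24.305 + 1.36*55.845 + 1*28.085 + 4*15.999 = 183.585 g/mol.
Mass of Si per formula unit: 1 × 28.085 = 28.085 g.
Weight fraction Si = 28.085 / 183.585 = 0.1530.

15.30 mass %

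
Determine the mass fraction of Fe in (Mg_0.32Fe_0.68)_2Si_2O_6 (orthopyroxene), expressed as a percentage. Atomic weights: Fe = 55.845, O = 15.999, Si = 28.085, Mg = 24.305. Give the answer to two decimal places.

31.17 wt%

Molar mass of (Mg_0.32Fe_0.68)_2Si_2O_6: 0.64×24.305 + 1.36×55.845 + 2×28.085 + 6×15.999 = 243.668 g/mol.
Mass of Fe per formula unit: 1.36 × 55.845 = 75.949 g.
Weight fraction Fe = 75.949 / 243.668 = 0.3117.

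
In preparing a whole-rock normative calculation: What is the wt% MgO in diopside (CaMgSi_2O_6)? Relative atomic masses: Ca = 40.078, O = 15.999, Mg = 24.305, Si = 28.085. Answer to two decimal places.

18.61 wt%

M(CaMgSi_2O_6) = 216.547 g/mol; M(MgO) = 40.304 g/mol.
Moles MgO per formula unit = 1 Mg ÷ 1 = 1.0000.
MgO fraction = (1.0000 × 40.304) / 216.547 = 40.304/216.547 = 0.1861.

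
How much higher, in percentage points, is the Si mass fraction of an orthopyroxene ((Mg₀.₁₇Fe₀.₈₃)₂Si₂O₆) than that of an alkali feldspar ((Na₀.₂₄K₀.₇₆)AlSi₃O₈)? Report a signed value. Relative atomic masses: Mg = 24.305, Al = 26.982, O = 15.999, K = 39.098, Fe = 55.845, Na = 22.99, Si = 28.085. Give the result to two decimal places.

-8.51 percentage points

Si in (Mg₀.₁₇Fe₀.₈₃)₂Si₂O₆: molar mass 253.130 g/mol; 2×28.085 = 56.170 g → 22.19 wt%.
Si in (Na₀.₂₄K₀.₇₆)AlSi₃O₈: molar mass 274.461 g/mol; 3×28.085 = 84.255 g → 30.70 wt%.
Difference = 22.19 − 30.70 = -8.51 percentage points.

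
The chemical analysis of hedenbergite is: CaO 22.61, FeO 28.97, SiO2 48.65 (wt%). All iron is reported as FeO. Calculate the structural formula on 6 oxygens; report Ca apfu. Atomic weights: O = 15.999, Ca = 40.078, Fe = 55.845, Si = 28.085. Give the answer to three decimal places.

CaO: 22.61/56.077 = 0.40320 mol → 0.40320 mol Ca, 0.40320 mol O.
FeO: 28.97/71.844 = 0.40323 mol → 0.40323 mol Fe, 0.40323 mol O.
SiO2: 48.65/60.083 = 0.80971 mol → 0.80971 mol Si, 1.61942 mol O.
Total oxygen = 2.42585 mol. Normalization factor = 6/2.42585 = 2.47336.
Ca per 6 O = 0.40320 × 2.47336 = 0.997.

0.997 Ca apfu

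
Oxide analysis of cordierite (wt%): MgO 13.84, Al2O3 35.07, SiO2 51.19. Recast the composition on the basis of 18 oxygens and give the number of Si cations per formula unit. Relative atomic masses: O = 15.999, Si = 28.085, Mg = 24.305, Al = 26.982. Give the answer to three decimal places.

4.980 Si apfu

13.84 wt% MgO ÷ 40.304 g/mol = 0.34339 mol, giving 0.34339 Mg and 0.34339 O.
35.07 wt% Al2O3 ÷ 101.961 g/mol = 0.34396 mol, giving 0.68792 Al and 1.03188 O.
51.19 wt% SiO2 ÷ 60.083 g/mol = 0.85199 mol, giving 0.85199 Si and 1.70398 O.
Oxygen sums to 3.07925; scaling by 18/3.07925 = 5.84558 puts the formula on 18 O.
Si: 0.85199 × 5.84558 = 4.980 atoms per formula unit.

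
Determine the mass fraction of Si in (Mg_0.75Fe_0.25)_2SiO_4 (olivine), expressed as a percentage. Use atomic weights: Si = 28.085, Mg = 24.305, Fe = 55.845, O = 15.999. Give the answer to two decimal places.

Molar mass of (Mg_0.75Fe_0.25)_2SiO_4: 1.50×24.305 + 0.50×55.845 + 1×28.085 + 4×15.999 = 156.461 g/mol.
Mass of Si per formula unit: 1 × 28.085 = 28.085 g.
Weight fraction Si = 28.085 / 156.461 = 0.1795.

17.95 weight percent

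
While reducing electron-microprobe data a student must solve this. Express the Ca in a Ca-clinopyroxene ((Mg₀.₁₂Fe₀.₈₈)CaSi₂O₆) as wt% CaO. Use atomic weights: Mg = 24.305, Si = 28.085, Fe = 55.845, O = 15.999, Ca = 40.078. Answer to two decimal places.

22.95 wt%

Molar mass of (Mg₀.₁₂Fe₀.₈₈)CaSi₂O₆ = 0.12*24.305 + 0.88*55.845 + 1*40.078 + 2*28.085 + 6*15.999 = 244.302 g/mol.
Each formula unit contains 1 Ca, equivalent to 1/1 = 1.0000 mol CaO.
M(CaO) = 1×40.078 + 1×15.999 = 56.077 g/mol.
Mass of CaO per formula unit = 1.0000 × 56.077 = 56.077 g.
CaO wt% = 56.077 / 244.302 × 100 = 22.95%.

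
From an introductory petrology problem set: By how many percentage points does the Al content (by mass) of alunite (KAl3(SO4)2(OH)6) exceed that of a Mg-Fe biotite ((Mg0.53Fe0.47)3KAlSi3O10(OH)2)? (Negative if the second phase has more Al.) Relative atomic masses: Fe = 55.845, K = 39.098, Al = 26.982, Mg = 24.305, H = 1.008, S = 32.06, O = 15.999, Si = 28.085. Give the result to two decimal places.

Al in KAl3(SO4)2(OH)6: molar mass 414.198 g/mol; 3×26.982 = 80.946 g → 19.54 wt%.
Al in (Mg0.53Fe0.47)3KAlSi3O10(OH)2: molar mass 461.725 g/mol; 1×26.982 = 26.982 g → 5.84 wt%.
Difference = 19.54 − 5.84 = 13.70 percentage points.

13.70 percentage points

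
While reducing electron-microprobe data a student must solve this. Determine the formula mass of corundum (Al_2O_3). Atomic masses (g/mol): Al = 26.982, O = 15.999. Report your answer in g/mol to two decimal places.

M = 2*26.982 + 3*15.999

101.96 g/mol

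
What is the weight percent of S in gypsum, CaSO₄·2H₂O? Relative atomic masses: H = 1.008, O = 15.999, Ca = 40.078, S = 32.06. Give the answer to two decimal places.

Molar mass of CaSO₄·2H₂O: 1×40.078 + 1×32.06 + 6×15.999 + 4×1.008 = 172.164 g/mol.
Mass of S per formula unit: 1 × 32.06 = 32.060 g.
Weight fraction S = 32.060 / 172.164 = 0.1862.

18.62 weight percent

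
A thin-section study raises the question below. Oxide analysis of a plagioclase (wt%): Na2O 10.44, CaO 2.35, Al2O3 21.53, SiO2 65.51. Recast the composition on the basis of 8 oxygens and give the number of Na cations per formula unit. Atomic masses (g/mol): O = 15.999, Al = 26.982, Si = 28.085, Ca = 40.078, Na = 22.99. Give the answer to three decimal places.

Na2O (M=61.979): mol = 0.16844; Na = 0.33688, O = 0.16844.
CaO (M=56.077): mol = 0.04191; Ca = 0.04191, O = 0.04191.
Al2O3 (M=101.961): mol = 0.21116; Al = 0.42232, O = 0.63348.
SiO2 (M=60.083): mol = 1.09033; Si = 1.09033, O = 2.18066.
ΣO = 3.02449; factor = 8/ΣO = 2.64507.
Na apfu = 0.33688 × 2.64507 = 0.891.

0.891 Na apfu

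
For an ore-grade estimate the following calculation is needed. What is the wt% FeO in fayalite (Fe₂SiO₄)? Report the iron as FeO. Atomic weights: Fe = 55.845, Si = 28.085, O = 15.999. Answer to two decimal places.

70.51 wt%

M(Fe₂SiO₄) = 203.771 g/mol; M(FeO) = 71.844 g/mol.
Moles FeO per formula unit = 2 Fe ÷ 1 = 2.0000.
FeO fraction = (2.0000 × 71.844) / 203.771 = 143.688/203.771 = 0.7051.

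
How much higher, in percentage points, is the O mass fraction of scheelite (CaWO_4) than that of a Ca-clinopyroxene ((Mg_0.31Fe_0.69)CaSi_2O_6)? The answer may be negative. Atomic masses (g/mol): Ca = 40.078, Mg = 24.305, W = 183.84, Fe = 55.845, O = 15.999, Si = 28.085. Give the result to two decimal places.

O in CaWO_4: molar mass 287.914 g/mol; 4×15.999 = 63.996 g → 22.23 wt%.
O in (Mg_0.31Fe_0.69)CaSi_2O_6: molar mass 238.310 g/mol; 6×15.999 = 95.994 g → 40.28 wt%.
Difference = 22.23 − 40.28 = -18.05 percentage points.

-18.05 percentage points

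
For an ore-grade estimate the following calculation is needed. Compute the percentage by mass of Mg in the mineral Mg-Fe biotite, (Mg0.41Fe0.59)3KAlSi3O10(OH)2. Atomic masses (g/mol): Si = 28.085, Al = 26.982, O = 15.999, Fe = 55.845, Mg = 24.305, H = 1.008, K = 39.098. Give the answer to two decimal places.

6.32 weight percent

M((Mg0.41Fe0.59)3KAlSi3O10(OH)2) = 473.080 g/mol.
Mg contributes 1.23 × 24.305 = 29.895 g per mole.
29.895/473.080 = 0.0632 → 6.32%.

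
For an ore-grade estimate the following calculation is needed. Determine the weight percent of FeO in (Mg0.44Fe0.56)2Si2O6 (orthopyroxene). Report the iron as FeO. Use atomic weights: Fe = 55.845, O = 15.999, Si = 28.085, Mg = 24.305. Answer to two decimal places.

Molar mass of (Mg0.44Fe0.56)2Si2O6 = 0.88×24.305 + 1.12×55.845 + 2×28.085 + 6×15.999 = 236.099 g/mol.
Each formula unit contains 1.12 Fe, equivalent to 1.12/1 = 1.1200 mol FeO.
M(FeO) = 1×55.845 + 1×15.999 = 71.844 g/mol.
Mass of FeO per formula unit = 1.1200 × 71.844 = 80.465 g.
FeO wt% = 80.465 / 236.099 × 100 = 34.08%.

34.08 wt%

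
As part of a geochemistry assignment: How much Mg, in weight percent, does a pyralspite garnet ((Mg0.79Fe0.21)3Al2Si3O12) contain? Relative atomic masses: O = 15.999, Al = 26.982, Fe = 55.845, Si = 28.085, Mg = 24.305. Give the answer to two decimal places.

13.62 weight percent

M((Mg0.79Fe0.21)3Al2Si3O12) = 422.992 g/mol.
Mg contributes 2.37 × 24.305 = 57.603 g per mole.
57.603/422.992 = 0.1362 → 13.62%.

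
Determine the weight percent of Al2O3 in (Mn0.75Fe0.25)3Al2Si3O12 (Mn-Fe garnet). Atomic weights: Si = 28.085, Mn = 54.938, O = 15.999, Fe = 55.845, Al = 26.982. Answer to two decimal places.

20.57 wt%

M((Mn0.75Fe0.25)3Al2Si3O12) = 495.701 g/mol; M(Al2O3) = 101.961 g/mol.
Moles Al2O3 per formula unit = 2 Al ÷ 2 = 1.0000.
Al2O3 fraction = (1.0000 × 101.961) / 495.701 = 101.961/495.701 = 0.2057.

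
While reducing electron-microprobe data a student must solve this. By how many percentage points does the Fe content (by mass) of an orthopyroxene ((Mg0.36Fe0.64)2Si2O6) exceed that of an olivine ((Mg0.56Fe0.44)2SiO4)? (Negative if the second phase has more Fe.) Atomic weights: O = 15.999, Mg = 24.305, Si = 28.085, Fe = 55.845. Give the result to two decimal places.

0.47 percentage points

First mineral: 71.482 g Fe in 241.145 g formula = 29.64 wt% Fe.
Second mineral: 49.144 g Fe in 168.446 g formula = 29.17 wt% Fe.
29.64% − 29.17% gives a difference of 0.47 percentage points.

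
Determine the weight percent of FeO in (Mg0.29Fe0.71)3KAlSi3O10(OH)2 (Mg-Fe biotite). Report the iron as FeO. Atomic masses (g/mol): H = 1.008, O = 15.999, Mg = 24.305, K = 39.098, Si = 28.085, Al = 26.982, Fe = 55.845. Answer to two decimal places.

Molar mass of (Mg0.29Fe0.71)3KAlSi3O10(OH)2 = 0.87*24.305 + 2.13*55.845 + 1*39.098 + 1*26.982 + 3*28.085 + 12*15.999 + 2*1.008 = 484.434 g/mol.
Each formula unit contains 2.13 Fe, equivalent to 2.13/1 = 2.1300 mol FeO.
M(FeO) = 1×55.845 + 1×15.999 = 71.844 g/mol.
Mass of FeO per formula unit = 2.1300 × 71.844 = 153.028 g.
FeO wt% = 153.028 / 484.434 × 100 = 31.59%.

31.59 wt%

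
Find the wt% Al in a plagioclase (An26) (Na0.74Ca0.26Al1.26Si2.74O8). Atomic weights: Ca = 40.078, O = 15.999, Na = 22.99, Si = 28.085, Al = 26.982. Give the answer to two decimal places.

M(Na0.74Ca0.26Al1.26Si2.74O8) = 266.375 g/mol.
Al contributes 1.26 × 26.982 = 33.997 g per mole.
33.997/266.375 = 0.1276 → 12.76%.

12.76 wt%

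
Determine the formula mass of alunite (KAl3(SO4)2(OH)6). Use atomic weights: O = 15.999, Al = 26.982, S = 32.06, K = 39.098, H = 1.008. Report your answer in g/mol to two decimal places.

414.20 g/mol

M = 1·39.098 + 3·26.982 + 2·32.06 + 14·15.999 + 6·1.008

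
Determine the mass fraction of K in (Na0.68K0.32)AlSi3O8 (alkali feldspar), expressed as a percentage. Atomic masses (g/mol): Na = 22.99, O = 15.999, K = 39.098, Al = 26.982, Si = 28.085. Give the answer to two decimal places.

M((Na0.68K0.32)AlSi3O8) = 267.374 g/mol.
K contributes 0.32 × 39.098 = 12.511 g per mole.
12.511/267.374 = 0.0468 → 4.68%.

4.68 weight percent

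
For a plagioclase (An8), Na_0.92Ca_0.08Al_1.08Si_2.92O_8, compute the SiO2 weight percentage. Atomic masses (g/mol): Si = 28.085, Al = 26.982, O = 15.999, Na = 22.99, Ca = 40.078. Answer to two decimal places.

66.58 wt%

Formula mass = 263.498 g/mol.
2.92 Si → 2.9200 mol SiO2 per formula unit; M(SiO2) = 60.083, so SiO2 mass = 175.442 g.
175.442/263.498 × 100 = 66.58 wt%.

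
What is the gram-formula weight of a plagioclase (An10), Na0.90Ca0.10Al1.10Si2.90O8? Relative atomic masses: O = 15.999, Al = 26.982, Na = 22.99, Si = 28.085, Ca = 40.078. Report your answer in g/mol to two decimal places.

263.82 g/mol

The formula mass is the sum 0.90×22.99 + 0.10×40.078 + 1.10×26.982 + 2.90×28.085 + 8×15.999.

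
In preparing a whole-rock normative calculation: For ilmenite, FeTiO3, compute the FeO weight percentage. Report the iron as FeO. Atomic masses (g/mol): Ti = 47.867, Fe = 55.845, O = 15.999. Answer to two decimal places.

47.36 wt%

Molar mass of FeTiO3 = 1×55.845 + 1×47.867 + 3×15.999 = 151.709 g/mol.
Each formula unit contains 1 Fe, equivalent to 1/1 = 1.0000 mol FeO.
M(FeO) = 1×55.845 + 1×15.999 = 71.844 g/mol.
Mass of FeO per formula unit = 1.0000 × 71.844 = 71.844 g.
FeO wt% = 71.844 / 151.709 × 100 = 47.36%.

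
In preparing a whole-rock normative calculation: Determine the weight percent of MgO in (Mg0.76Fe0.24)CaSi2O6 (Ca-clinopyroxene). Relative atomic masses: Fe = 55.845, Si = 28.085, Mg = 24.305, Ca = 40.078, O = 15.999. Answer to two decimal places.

13.67 wt%

M((Mg0.76Fe0.24)CaSi2O6) = 224.117 g/mol; M(MgO) = 40.304 g/mol.
Moles MgO per formula unit = 0.76 Mg ÷ 1 = 0.7600.
MgO fraction = (0.7600 × 40.304) / 224.117 = 30.631/224.117 = 0.1367.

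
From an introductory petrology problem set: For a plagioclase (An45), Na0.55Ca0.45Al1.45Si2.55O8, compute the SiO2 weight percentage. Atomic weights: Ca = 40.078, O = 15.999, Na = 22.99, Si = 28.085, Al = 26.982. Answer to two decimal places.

56.87 wt%

M(Na0.55Ca0.45Al1.45Si2.55O8) = 269.412 g/mol; M(SiO2) = 60.083 g/mol.
Moles SiO2 per formula unit = 2.55 Si ÷ 1 = 2.5500.
SiO2 fraction = (2.5500 × 60.083) / 269.412 = 153.212/269.412 = 0.5687.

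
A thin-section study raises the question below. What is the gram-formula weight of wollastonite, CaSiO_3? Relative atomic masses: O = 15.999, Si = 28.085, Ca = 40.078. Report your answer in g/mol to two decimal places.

116.16 g/mol

Ca: 1 × 40.078 = 40.0780
Si: 1 × 28.085 = 28.0850
O: 3 × 15.999 = 47.9970
Summing the contributions gives the formula mass.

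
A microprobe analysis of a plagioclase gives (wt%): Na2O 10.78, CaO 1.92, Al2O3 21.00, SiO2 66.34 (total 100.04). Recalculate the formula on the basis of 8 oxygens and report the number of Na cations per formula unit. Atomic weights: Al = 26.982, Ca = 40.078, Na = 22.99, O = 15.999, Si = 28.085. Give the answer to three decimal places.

0.917 Na apfu

Na2O (M=61.979): mol = 0.17393; Na = 0.34786, O = 0.17393.
CaO (M=56.077): mol = 0.03424; Ca = 0.03424, O = 0.03424.
Al2O3 (M=101.961): mol = 0.20596; Al = 0.41192, O = 0.61788.
SiO2 (M=60.083): mol = 1.10414; Si = 1.10414, O = 2.20828.
ΣO = 3.03433; factor = 8/ΣO = 2.63650.
Na apfu = 0.34786 × 2.63650 = 0.917.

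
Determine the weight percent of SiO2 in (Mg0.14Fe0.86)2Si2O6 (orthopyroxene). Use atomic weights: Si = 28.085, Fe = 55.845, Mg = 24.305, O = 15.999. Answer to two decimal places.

M((Mg0.14Fe0.86)2Si2O6) = 255.023 g/mol; M(SiO2) = 60.083 g/mol.
Moles SiO2 per formula unit = 2 Si ÷ 1 = 2.0000.
SiO2 fraction = (2.0000 × 60.083) / 255.023 = 120.166/255.023 = 0.4712.

47.12 wt%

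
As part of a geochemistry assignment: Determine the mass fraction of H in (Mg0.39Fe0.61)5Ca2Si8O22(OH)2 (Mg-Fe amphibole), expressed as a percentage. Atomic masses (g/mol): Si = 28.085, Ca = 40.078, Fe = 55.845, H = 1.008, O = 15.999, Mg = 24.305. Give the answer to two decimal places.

0.22 wt%

Molar mass of (Mg0.39Fe0.61)5Ca2Si8O22(OH)2: 1.95*24.305 + 3.05*55.845 + 2*40.078 + 8*28.085 + 24*15.999 + 2*1.008 = 908.550 g/mol.
Mass of H per formula unit: 2 × 1.008 = 2.016 g.
Weight fraction H = 2.016 / 908.550 = 0.0022.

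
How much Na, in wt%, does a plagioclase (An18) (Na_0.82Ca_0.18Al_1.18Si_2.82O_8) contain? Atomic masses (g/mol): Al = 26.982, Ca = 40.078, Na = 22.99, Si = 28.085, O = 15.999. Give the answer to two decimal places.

M(Na_0.82Ca_0.18Al_1.18Si_2.82O_8) = 265.096 g/mol.
Na contributes 0.82 × 22.99 = 18.852 g per mole.
18.852/265.096 = 0.0711 → 7.11%.

7.11 wt%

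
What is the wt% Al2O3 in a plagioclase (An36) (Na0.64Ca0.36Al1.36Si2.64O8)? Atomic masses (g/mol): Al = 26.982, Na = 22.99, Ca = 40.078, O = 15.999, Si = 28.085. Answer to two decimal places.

25.87 wt%

Formula mass = 267.974 g/mol.
1.36 Al → 0.6800 mol Al2O3 per formula unit; M(Al2O3) = 101.961, so Al2O3 mass = 69.333 g.
69.333/267.974 × 100 = 25.87 wt%.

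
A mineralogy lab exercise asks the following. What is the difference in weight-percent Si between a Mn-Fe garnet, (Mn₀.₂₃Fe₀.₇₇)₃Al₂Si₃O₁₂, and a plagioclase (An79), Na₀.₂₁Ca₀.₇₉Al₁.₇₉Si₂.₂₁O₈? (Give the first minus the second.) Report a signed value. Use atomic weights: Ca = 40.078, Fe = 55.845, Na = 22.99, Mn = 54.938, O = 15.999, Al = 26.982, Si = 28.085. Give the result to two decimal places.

First mineral: 84.255 g Si in 497.116 g formula = 16.95 wt% Si.
Second mineral: 62.068 g Si in 274.847 g formula = 22.58 wt% Si.
16.95% − 22.58% gives a difference of -5.63 percentage points.

-5.63 percentage points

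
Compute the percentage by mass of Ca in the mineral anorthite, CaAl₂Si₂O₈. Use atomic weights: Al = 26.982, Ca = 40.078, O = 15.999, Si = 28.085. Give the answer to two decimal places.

Molar mass of CaAl₂Si₂O₈: 1*40.078 + 2*26.982 + 2*28.085 + 8*15.999 = 278.204 g/mol.
Mass of Ca per formula unit: 1 × 40.078 = 40.078 g.
Weight fraction Ca = 40.078 / 278.204 = 0.1441.

14.41 mass %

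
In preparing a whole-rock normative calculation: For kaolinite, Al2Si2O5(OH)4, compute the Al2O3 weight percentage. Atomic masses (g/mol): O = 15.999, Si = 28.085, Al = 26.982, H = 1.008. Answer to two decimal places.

39.50 wt%

Formula mass = 258.157 g/mol.
2 Al → 1.0000 mol Al2O3 per formula unit; M(Al2O3) = 101.961, so Al2O3 mass = 101.961 g.
101.961/258.157 × 100 = 39.50 wt%.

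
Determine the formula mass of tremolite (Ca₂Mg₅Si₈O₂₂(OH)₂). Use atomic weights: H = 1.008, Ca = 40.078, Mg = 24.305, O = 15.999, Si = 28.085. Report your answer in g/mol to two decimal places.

M = 2×40.078 + 5×24.305 + 8×28.085 + 24×15.999 + 2×1.008

812.35 g/mol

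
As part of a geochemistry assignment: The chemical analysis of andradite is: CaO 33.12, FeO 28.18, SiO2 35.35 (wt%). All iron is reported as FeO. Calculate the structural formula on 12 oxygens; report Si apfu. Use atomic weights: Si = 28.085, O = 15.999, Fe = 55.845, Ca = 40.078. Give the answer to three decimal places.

3.269 Si apfu

CaO (M=56.077): mol = 0.59062; Ca = 0.59062, O = 0.59062.
FeO (M=71.844): mol = 0.39224; Fe = 0.39224, O = 0.39224.
SiO2 (M=60.083): mol = 0.58835; Si = 0.58835, O = 1.17670.
ΣO = 2.15956; factor = 12/ΣO = 5.55669.
Si apfu = 0.58835 × 5.55669 = 3.269.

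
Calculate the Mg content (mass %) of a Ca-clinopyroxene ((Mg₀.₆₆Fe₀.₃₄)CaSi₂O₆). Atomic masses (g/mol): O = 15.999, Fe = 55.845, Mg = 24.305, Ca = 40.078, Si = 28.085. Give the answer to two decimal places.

7.06 mass %

M((Mg₀.₆₆Fe₀.₃₄)CaSi₂O₆) = 227.271 g/mol.
Mg contributes 0.66 × 24.305 = 16.041 g per mole.
16.041/227.271 = 0.0706 → 7.06%.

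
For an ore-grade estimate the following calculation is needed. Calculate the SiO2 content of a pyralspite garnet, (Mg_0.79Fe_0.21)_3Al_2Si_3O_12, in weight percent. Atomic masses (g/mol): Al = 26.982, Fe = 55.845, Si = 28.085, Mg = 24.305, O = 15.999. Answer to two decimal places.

42.61 wt%

Formula mass = 422.992 g/mol.
3 Si → 3.0000 mol SiO2 per formula unit; M(SiO2) = 60.083, so SiO2 mass = 180.249 g.
180.249/422.992 × 100 = 42.61 wt%.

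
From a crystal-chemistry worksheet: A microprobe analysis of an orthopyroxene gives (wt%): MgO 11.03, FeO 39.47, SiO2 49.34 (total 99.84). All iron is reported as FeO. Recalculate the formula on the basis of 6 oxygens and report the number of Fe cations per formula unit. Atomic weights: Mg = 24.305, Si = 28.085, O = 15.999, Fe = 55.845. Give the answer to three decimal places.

MgO: 11.03/40.304 = 0.27367 mol → 0.27367 mol Mg, 0.27367 mol O.
FeO: 39.47/71.844 = 0.54938 mol → 0.54938 mol Fe, 0.54938 mol O.
SiO2: 49.34/60.083 = 0.82120 mol → 0.82120 mol Si, 1.64240 mol O.
Total oxygen = 2.46545 mol. Normalization factor = 6/2.46545 = 2.43363.
Fe per 6 O = 0.54938 × 2.43363 = 1.337.

1.337 Fe apfu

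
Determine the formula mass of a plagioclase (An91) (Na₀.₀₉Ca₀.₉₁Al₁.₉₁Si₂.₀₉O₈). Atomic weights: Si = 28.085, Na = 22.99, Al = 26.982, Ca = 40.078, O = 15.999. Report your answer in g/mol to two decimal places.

The formula mass is the sum 0.09*22.99 + 0.91*40.078 + 1.91*26.982 + 2.09*28.085 + 8*15.999.

276.77 g/mol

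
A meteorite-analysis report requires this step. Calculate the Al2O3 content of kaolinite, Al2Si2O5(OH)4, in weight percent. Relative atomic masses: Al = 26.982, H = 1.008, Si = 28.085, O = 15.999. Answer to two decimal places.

Formula mass = 258.157 g/mol.
2 Al → 1.0000 mol Al2O3 per formula unit; M(Al2O3) = 101.961, so Al2O3 mass = 101.961 g.
101.961/258.157 × 100 = 39.50 wt%.

39.50 wt%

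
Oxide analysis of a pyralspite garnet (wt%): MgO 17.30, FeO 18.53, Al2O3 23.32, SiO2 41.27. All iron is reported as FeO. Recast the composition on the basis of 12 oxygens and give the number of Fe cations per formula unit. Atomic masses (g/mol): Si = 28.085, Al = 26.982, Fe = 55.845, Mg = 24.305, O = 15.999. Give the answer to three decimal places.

MgO: 17.30/40.304 = 0.42924 mol → 0.42924 mol Mg, 0.42924 mol O.
FeO: 18.53/71.844 = 0.25792 mol → 0.25792 mol Fe, 0.25792 mol O.
Al2O3: 23.32/101.961 = 0.22871 mol → 0.45742 mol Al, 0.68613 mol O.
SiO2: 41.27/60.083 = 0.68688 mol → 0.68688 mol Si, 1.37376 mol O.
Total oxygen = 2.74705 mol. Normalization factor = 12/2.74705 = 4.36832.
Fe per 12 O = 0.25792 × 4.36832 = 1.127.

1.127 Fe apfu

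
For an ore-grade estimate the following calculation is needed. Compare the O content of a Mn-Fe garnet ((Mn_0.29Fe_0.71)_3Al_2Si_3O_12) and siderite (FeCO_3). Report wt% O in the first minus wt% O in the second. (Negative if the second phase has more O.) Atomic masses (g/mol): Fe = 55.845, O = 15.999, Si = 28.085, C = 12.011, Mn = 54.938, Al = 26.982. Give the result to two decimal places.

-2.80 percentage points

O in (Mn_0.29Fe_0.71)_3Al_2Si_3O_12: molar mass 496.953 g/mol; 12×15.999 = 191.988 g → 38.63 wt%.
O in FeCO_3: molar mass 115.853 g/mol; 3×15.999 = 47.997 g → 41.43 wt%.
Difference = 38.63 − 41.43 = -2.80 percentage points.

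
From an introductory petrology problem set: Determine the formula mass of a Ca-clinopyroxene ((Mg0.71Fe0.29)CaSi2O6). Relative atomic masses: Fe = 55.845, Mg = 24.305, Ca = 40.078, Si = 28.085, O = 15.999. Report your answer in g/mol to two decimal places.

M = 0.71×24.305 + 0.29×55.845 + 1×40.078 + 2×28.085 + 6×15.999

225.69 g/mol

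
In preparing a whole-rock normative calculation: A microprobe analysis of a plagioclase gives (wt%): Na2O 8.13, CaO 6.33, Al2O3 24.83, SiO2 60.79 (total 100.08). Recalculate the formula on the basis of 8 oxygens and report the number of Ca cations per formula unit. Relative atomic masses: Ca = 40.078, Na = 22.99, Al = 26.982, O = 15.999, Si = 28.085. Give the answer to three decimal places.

0.301 Ca apfu

Na2O (M=61.979): mol = 0.13117; Na = 0.26234, O = 0.13117.
CaO (M=56.077): mol = 0.11288; Ca = 0.11288, O = 0.11288.
Al2O3 (M=101.961): mol = 0.24352; Al = 0.48704, O = 0.73056.
SiO2 (M=60.083): mol = 1.01177; Si = 1.01177, O = 2.02354.
ΣO = 2.99815; factor = 8/ΣO = 2.66831.
Ca apfu = 0.11288 × 2.66831 = 0.301.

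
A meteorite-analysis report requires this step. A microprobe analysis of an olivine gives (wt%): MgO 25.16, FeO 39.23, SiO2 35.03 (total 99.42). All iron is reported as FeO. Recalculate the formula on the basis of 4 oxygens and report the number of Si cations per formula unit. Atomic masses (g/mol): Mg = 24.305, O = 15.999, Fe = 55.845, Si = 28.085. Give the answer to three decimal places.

0.998 Si apfu

MgO: 25.16/40.304 = 0.62426 mol → 0.62426 mol Mg, 0.62426 mol O.
FeO: 39.23/71.844 = 0.54604 mol → 0.54604 mol Fe, 0.54604 mol O.
SiO2: 35.03/60.083 = 0.58303 mol → 0.58303 mol Si, 1.16606 mol O.
Total oxygen = 2.33636 mol. Normalization factor = 4/2.33636 = 1.71206.
Si per 4 O = 0.58303 × 1.71206 = 0.998.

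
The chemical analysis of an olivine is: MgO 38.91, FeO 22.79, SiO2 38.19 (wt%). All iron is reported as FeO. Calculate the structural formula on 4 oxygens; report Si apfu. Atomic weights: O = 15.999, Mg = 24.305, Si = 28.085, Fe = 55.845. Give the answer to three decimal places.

MgO: 38.91/40.304 = 0.96541 mol → 0.96541 mol Mg, 0.96541 mol O.
FeO: 22.79/71.844 = 0.31722 mol → 0.31722 mol Fe, 0.31722 mol O.
SiO2: 38.19/60.083 = 0.63562 mol → 0.63562 mol Si, 1.27124 mol O.
Total oxygen = 2.55387 mol. Normalization factor = 4/2.55387 = 1.56625.
Si per 4 O = 0.63562 × 1.56625 = 0.996.

0.996 Si apfu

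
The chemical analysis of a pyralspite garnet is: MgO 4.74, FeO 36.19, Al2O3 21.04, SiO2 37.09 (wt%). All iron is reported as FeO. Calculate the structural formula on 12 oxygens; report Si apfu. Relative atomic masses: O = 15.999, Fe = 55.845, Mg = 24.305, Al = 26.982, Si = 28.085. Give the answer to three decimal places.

MgO: 4.74/40.304 = 0.11761 mol → 0.11761 mol Mg, 0.11761 mol O.
FeO: 36.19/71.844 = 0.50373 mol → 0.50373 mol Fe, 0.50373 mol O.
Al2O3: 21.04/101.961 = 0.20635 mol → 0.41270 mol Al, 0.61905 mol O.
SiO2: 37.09/60.083 = 0.61731 mol → 0.61731 mol Si, 1.23462 mol O.
Total oxygen = 2.47501 mol. Normalization factor = 12/2.47501 = 4.84847.
Si per 12 O = 0.61731 × 4.84847 = 2.993.

2.993 Si apfu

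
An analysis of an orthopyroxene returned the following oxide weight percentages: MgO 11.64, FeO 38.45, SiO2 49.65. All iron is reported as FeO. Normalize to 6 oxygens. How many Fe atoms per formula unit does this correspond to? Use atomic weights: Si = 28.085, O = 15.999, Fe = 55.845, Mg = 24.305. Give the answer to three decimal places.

1.297 Fe apfu

MgO (M=40.304): mol = 0.28881; Mg = 0.28881, O = 0.28881.
FeO (M=71.844): mol = 0.53519; Fe = 0.53519, O = 0.53519.
SiO2 (M=60.083): mol = 0.82636; Si = 0.82636, O = 1.65272.
ΣO = 2.47672; factor = 6/ΣO = 2.42256.
Fe apfu = 0.53519 × 2.42256 = 1.297.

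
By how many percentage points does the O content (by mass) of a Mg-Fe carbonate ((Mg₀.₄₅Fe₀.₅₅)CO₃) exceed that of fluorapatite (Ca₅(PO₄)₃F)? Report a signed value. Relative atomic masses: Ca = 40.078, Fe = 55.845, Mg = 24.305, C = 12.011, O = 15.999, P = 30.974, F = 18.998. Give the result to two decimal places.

9.14 percentage points

First mineral: 47.997 g O in 101.660 g formula = 47.21 wt% O.
Second mineral: 191.988 g O in 504.298 g formula = 38.07 wt% O.
47.21% − 38.07% gives a difference of 9.14 percentage points.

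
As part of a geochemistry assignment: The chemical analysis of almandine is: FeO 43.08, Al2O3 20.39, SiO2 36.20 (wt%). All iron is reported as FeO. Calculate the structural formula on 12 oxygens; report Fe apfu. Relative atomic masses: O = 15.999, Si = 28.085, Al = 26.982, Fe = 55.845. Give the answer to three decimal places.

2.992 Fe apfu

FeO (M=71.844): mol = 0.59963; Fe = 0.59963, O = 0.59963.
Al2O3 (M=101.961): mol = 0.19998; Al = 0.39996, O = 0.59994.
SiO2 (M=60.083): mol = 0.60250; Si = 0.60250, O = 1.20500.
ΣO = 2.40457; factor = 12/ΣO = 4.99050.
Fe apfu = 0.59963 × 4.99050 = 2.992.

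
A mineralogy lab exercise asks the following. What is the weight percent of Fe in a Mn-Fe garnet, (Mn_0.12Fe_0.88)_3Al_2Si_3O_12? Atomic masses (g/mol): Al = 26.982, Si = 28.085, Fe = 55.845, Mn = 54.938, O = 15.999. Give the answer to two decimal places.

29.64 wt%

Formula mass = 0.36*54.938 + 2.64*55.845 + 2*26.982 + 3*28.085 + 12*15.999 = 497.415 g/mol, of which 147.431 g is Fe.
So Fe makes up 147.431/497.415 = 0.2964 of the mass, i.e. 29.64%.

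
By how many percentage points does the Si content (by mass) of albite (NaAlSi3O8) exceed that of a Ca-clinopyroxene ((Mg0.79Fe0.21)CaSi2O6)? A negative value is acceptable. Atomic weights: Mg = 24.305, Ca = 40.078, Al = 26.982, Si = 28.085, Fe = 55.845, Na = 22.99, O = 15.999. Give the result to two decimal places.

Si in NaAlSi3O8: molar mass 262.219 g/mol; 3×28.085 = 84.255 g → 32.13 wt%.
Si in (Mg0.79Fe0.21)CaSi2O6: molar mass 223.170 g/mol; 2×28.085 = 56.170 g → 25.17 wt%.
Difference = 32.13 − 25.17 = 6.96 percentage points.

6.96 percentage points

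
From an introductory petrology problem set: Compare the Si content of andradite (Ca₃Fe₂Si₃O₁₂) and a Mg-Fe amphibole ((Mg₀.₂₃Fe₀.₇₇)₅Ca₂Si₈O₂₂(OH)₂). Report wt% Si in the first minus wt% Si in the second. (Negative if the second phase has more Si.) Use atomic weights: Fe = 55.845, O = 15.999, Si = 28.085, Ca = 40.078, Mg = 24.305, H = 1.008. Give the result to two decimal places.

-7.48 percentage points

M(Ca₃Fe₂Si₃O₁₂) = 508.167 g/mol, so wt% Si = 84.255/508.167 × 100 = 16.58%.
M((Mg₀.₂₃Fe₀.₇₇)₅Ca₂Si₈O₂₂(OH)₂) = 933.782 g/mol, so wt% Si = 224.680/933.782 × 100 = 24.06%.
16.58 − 24.06 = -7.48 pp.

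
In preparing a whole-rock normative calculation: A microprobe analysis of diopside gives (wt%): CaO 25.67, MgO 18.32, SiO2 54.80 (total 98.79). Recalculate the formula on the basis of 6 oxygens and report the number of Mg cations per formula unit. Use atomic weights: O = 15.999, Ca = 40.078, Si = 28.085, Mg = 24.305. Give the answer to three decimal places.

25.67 wt% CaO ÷ 56.077 g/mol = 0.45776 mol, giving 0.45776 Ca and 0.45776 O.
18.32 wt% MgO ÷ 40.304 g/mol = 0.45455 mol, giving 0.45455 Mg and 0.45455 O.
54.80 wt% SiO2 ÷ 60.083 g/mol = 0.91207 mol, giving 0.91207 Si and 1.82414 O.
Oxygen sums to 2.73645; scaling by 6/2.73645 = 2.19262 puts the formula on 6 O.
Mg: 0.45455 × 2.19262 = 0.997 atoms per formula unit.

0.997 Mg apfu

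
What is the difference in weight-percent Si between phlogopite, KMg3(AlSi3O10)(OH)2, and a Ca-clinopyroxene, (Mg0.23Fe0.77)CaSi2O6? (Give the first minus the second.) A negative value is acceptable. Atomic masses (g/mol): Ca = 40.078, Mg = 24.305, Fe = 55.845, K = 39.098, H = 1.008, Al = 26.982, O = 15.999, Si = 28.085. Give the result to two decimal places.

M(KMg3(AlSi3O10)(OH)2) = 417.254 g/mol, so wt% Si = 84.255/417.254 × 100 = 20.19%.
M((Mg0.23Fe0.77)CaSi2O6) = 240.833 g/mol, so wt% Si = 56.170/240.833 × 100 = 23.32%.
20.19 − 23.32 = -3.13 pp.

-3.13 percentage points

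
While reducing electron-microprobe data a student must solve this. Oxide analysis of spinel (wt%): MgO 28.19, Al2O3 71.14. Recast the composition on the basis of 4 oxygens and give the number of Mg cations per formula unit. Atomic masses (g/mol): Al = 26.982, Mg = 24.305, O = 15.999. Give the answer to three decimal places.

MgO (M=40.304): mol = 0.69943; Mg = 0.69943, O = 0.69943.
Al2O3 (M=101.961): mol = 0.69772; Al = 1.39544, O = 2.09316.
ΣO = 2.79259; factor = 4/ΣO = 1.43236.
Mg apfu = 0.69943 × 1.43236 = 1.002.

1.002 Mg apfu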